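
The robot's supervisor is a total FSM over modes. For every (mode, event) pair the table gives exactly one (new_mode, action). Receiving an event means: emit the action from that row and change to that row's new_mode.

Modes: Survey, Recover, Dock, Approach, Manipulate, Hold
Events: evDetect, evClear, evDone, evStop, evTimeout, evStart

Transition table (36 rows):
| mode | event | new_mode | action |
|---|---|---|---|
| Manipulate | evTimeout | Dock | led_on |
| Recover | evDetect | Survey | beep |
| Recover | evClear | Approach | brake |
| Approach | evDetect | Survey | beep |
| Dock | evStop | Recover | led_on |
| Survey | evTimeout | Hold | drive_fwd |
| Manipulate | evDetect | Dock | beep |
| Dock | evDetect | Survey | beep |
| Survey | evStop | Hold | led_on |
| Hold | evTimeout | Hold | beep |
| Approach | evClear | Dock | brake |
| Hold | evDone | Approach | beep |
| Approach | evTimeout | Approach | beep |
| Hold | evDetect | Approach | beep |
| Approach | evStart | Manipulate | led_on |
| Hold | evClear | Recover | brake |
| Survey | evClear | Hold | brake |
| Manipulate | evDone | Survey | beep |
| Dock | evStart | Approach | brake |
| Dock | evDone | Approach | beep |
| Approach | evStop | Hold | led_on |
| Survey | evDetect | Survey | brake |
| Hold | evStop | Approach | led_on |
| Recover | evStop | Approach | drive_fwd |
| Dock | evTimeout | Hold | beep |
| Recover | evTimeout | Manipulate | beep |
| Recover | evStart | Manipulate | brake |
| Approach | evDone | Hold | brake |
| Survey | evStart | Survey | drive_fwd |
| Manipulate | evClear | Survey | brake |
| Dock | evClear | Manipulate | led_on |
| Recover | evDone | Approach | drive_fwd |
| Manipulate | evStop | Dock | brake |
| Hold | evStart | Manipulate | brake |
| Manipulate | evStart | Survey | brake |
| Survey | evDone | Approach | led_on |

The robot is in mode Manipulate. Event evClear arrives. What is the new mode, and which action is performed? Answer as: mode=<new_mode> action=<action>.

mode=Survey action=brake

current mode = Manipulate; filter table to that mode:
  (Manipulate, evTimeout) → (Dock, led_on)
  (Manipulate, evDetect) → (Dock, beep)
  (Manipulate, evDone) → (Survey, beep)
  (Manipulate, evClear) → (Survey, brake)  ← event matches
  (Manipulate, evStop) → (Dock, brake)
  (Manipulate, evStart) → (Survey, brake)
event = evClear selects (Survey, brake)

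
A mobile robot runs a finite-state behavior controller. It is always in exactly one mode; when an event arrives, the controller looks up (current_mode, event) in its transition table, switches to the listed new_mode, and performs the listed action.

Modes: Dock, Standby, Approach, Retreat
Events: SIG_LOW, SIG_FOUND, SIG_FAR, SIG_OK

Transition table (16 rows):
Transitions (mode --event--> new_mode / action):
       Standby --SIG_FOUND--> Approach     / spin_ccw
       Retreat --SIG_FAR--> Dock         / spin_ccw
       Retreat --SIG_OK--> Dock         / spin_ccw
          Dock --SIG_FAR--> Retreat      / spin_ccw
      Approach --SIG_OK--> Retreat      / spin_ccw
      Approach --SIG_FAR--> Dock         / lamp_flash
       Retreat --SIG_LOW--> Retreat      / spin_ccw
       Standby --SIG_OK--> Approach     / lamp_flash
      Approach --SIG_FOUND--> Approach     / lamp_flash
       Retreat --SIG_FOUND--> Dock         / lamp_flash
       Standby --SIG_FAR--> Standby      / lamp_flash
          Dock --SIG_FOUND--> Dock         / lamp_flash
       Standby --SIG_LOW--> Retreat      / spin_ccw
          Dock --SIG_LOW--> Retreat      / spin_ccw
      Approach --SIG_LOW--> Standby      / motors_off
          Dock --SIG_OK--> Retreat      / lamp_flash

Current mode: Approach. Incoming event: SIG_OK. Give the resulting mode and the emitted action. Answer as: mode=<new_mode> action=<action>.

mode=Retreat action=spin_ccw

current mode = Approach; filter table to that mode:
  (Approach, SIG_OK) → (Retreat, spin_ccw)  ← event matches
  (Approach, SIG_FAR) → (Dock, lamp_flash)
  (Approach, SIG_FOUND) → (Approach, lamp_flash)
  (Approach, SIG_LOW) → (Standby, motors_off)
event = SIG_OK selects (Retreat, spin_ccw)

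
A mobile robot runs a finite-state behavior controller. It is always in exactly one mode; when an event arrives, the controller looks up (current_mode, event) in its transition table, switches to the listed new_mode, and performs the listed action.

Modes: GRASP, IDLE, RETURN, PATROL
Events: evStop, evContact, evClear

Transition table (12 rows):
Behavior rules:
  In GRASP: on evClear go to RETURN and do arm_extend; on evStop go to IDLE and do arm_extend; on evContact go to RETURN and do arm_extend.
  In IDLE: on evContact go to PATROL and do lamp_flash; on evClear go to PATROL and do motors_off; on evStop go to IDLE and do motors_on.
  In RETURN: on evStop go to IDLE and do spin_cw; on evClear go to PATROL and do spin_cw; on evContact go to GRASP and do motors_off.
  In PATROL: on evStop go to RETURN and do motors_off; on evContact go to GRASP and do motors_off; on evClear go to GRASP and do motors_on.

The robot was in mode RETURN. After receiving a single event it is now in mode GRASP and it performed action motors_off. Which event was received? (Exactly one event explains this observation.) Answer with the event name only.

evContact

try evStop: (RETURN, evStop) → (IDLE, spin_cw)
try evContact: (RETURN, evContact) → (GRASP, motors_off)  ← matches
try evClear: (RETURN, evClear) → (PATROL, spin_cw)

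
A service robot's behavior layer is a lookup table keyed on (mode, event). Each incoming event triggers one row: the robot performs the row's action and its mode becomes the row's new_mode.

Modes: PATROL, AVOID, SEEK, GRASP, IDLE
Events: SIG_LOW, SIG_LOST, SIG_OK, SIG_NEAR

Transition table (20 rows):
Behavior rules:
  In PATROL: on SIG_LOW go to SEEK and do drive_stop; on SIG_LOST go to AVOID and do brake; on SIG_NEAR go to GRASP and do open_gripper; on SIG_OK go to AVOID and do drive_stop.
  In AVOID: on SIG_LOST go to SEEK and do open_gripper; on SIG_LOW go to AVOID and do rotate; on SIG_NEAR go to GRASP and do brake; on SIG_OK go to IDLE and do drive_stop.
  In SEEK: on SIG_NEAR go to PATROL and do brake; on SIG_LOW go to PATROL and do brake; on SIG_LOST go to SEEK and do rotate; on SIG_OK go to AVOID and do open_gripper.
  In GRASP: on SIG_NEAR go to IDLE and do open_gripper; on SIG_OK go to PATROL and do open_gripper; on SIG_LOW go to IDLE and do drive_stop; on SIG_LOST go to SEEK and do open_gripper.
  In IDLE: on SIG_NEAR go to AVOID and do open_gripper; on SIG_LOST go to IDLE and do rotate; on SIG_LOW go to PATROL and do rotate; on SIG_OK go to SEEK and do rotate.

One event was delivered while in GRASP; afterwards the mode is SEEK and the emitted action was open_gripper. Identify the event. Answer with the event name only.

SIG_LOST

try SIG_LOW: (GRASP, SIG_LOW) → (IDLE, drive_stop)
try SIG_LOST: (GRASP, SIG_LOST) → (SEEK, open_gripper)  ← matches
try SIG_OK: (GRASP, SIG_OK) → (PATROL, open_gripper)
try SIG_NEAR: (GRASP, SIG_NEAR) → (IDLE, open_gripper)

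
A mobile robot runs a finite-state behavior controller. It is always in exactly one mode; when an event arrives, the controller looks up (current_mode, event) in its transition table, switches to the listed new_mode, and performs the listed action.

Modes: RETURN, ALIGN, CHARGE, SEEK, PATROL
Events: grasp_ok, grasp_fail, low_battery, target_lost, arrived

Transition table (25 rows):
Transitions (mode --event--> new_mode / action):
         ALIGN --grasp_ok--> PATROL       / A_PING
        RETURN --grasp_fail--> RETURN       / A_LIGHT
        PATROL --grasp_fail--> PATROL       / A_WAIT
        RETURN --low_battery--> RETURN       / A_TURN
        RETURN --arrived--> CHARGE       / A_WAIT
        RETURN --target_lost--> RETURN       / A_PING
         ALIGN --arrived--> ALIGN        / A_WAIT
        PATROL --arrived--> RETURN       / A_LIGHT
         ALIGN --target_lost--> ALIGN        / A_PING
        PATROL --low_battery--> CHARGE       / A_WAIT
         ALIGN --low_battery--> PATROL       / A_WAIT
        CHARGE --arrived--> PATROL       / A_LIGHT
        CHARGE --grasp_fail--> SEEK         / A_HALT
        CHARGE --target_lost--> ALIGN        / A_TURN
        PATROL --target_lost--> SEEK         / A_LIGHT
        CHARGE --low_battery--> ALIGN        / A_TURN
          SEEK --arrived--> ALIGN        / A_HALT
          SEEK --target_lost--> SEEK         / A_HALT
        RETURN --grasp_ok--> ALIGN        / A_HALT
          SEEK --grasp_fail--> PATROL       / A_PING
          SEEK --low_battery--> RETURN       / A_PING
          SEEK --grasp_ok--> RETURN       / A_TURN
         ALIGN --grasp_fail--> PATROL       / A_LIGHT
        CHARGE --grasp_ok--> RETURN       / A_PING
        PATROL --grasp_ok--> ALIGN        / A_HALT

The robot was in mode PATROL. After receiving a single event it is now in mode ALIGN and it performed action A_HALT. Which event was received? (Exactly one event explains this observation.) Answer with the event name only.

try grasp_ok: (PATROL, grasp_ok) → (ALIGN, A_HALT)  ← matches
try grasp_fail: (PATROL, grasp_fail) → (PATROL, A_WAIT)
try low_battery: (PATROL, low_battery) → (CHARGE, A_WAIT)
try target_lost: (PATROL, target_lost) → (SEEK, A_LIGHT)
try arrived: (PATROL, arrived) → (RETURN, A_LIGHT)

grasp_ok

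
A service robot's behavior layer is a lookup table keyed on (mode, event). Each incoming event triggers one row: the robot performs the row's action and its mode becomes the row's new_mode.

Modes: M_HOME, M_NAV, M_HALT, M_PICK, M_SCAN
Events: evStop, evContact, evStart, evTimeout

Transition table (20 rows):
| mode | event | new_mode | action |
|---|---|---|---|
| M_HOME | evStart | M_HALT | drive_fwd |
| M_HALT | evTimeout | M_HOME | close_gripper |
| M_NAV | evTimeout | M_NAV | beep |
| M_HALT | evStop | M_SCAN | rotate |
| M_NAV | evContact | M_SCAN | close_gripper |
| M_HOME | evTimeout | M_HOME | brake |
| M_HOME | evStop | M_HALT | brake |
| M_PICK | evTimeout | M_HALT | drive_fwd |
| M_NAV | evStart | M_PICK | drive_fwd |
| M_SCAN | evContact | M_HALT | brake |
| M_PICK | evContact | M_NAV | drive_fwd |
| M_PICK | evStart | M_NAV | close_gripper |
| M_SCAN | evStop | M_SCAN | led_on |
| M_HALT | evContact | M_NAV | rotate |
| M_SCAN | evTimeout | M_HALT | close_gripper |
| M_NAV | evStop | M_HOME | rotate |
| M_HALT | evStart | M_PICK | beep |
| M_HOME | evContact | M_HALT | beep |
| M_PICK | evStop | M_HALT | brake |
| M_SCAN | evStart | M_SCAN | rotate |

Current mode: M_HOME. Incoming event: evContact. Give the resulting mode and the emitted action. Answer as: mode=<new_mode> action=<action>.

mode=M_HALT action=beep

current mode = M_HOME; filter table to that mode:
  (M_HOME, evStart) → (M_HALT, drive_fwd)
  (M_HOME, evTimeout) → (M_HOME, brake)
  (M_HOME, evStop) → (M_HALT, brake)
  (M_HOME, evContact) → (M_HALT, beep)  ← event matches
event = evContact selects (M_HALT, beep)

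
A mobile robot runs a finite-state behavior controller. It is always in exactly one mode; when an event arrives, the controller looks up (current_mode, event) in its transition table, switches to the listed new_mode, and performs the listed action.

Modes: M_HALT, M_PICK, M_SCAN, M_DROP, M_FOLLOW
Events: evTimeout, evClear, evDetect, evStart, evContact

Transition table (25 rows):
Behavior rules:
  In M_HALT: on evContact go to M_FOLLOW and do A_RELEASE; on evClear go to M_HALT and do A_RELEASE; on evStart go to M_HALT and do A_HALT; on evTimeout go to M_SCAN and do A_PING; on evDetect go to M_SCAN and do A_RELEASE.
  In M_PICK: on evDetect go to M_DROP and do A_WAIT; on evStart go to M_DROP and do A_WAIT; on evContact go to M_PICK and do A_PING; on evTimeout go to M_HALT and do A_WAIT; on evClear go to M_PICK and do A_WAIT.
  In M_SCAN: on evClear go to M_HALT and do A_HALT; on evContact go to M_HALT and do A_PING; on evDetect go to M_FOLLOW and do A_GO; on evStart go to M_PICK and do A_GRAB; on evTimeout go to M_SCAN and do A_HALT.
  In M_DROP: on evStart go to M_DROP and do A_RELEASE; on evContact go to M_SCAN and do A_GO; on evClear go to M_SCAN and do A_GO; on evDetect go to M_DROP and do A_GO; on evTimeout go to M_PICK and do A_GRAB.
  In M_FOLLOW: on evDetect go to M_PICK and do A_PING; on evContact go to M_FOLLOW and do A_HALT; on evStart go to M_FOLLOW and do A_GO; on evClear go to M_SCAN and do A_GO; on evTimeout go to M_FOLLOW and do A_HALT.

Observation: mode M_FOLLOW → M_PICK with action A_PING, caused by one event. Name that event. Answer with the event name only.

try evTimeout: (M_FOLLOW, evTimeout) → (M_FOLLOW, A_HALT)
try evClear: (M_FOLLOW, evClear) → (M_SCAN, A_GO)
try evDetect: (M_FOLLOW, evDetect) → (M_PICK, A_PING)  ← matches
try evStart: (M_FOLLOW, evStart) → (M_FOLLOW, A_GO)
try evContact: (M_FOLLOW, evContact) → (M_FOLLOW, A_HALT)

evDetect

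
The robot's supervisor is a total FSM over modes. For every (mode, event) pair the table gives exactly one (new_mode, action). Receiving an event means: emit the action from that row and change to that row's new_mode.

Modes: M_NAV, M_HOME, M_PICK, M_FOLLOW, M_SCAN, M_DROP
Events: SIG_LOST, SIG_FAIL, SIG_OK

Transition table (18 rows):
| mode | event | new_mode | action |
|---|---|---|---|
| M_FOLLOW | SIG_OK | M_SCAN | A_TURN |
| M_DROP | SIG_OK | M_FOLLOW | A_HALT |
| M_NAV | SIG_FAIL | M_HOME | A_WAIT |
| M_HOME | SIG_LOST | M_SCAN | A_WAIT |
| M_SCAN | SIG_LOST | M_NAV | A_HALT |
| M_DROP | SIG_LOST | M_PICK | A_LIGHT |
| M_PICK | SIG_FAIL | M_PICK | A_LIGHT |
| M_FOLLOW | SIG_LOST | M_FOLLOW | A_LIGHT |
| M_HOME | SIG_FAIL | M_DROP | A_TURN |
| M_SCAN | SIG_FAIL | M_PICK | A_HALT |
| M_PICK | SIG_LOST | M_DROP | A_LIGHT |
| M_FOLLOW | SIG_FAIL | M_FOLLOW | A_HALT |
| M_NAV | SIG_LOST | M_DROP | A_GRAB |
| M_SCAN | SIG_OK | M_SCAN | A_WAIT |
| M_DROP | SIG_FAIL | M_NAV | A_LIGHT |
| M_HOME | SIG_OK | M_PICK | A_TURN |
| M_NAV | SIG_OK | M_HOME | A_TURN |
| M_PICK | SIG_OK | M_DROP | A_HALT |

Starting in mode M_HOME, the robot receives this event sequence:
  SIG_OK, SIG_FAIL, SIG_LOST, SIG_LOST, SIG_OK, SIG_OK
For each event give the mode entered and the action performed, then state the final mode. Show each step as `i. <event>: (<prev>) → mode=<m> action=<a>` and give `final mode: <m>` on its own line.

1. SIG_OK: (M_HOME) → mode=M_PICK action=A_TURN
2. SIG_FAIL: (M_PICK) → mode=M_PICK action=A_LIGHT
3. SIG_LOST: (M_PICK) → mode=M_DROP action=A_LIGHT
4. SIG_LOST: (M_DROP) → mode=M_PICK action=A_LIGHT
5. SIG_OK: (M_PICK) → mode=M_DROP action=A_HALT
6. SIG_OK: (M_DROP) → mode=M_FOLLOW action=A_HALT

final mode: M_FOLLOW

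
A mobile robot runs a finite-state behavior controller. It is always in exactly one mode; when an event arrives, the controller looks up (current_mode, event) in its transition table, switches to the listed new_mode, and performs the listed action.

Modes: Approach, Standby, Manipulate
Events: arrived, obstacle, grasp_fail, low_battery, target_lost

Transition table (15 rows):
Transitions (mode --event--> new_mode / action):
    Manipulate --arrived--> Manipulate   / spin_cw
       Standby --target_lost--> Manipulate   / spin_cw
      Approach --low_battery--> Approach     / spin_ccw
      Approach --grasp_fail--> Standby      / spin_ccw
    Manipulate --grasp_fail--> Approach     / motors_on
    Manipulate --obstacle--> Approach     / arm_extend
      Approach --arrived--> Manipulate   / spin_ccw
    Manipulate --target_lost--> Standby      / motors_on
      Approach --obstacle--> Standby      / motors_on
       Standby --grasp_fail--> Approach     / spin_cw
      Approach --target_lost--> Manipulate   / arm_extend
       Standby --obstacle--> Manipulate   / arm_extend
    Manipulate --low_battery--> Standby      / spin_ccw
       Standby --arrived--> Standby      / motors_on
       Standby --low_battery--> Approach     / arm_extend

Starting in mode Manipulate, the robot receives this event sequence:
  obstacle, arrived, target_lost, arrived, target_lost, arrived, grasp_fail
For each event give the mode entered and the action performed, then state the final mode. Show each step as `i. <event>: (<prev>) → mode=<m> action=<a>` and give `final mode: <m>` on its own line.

final mode: Approach

1. obstacle: (Manipulate) → mode=Approach action=arm_extend
2. arrived: (Approach) → mode=Manipulate action=spin_ccw
3. target_lost: (Manipulate) → mode=Standby action=motors_on
4. arrived: (Standby) → mode=Standby action=motors_on
5. target_lost: (Standby) → mode=Manipulate action=spin_cw
6. arrived: (Manipulate) → mode=Manipulate action=spin_cw
7. grasp_fail: (Manipulate) → mode=Approach action=motors_on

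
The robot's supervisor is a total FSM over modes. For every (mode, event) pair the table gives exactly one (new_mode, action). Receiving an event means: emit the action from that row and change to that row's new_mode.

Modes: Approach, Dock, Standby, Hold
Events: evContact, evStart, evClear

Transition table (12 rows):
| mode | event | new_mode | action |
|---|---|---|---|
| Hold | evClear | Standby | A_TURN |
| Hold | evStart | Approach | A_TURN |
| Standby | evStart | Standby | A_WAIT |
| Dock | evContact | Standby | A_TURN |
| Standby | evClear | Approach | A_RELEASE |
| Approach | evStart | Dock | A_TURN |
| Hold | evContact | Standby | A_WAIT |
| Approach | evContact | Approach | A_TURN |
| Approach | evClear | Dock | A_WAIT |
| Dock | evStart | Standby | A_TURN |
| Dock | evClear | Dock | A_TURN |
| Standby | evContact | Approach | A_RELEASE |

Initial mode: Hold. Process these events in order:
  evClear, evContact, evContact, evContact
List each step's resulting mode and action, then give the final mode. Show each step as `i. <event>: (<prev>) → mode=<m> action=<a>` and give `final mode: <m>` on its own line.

1. evClear: (Hold) → mode=Standby action=A_TURN
2. evContact: (Standby) → mode=Approach action=A_RELEASE
3. evContact: (Approach) → mode=Approach action=A_TURN
4. evContact: (Approach) → mode=Approach action=A_TURN

final mode: Approach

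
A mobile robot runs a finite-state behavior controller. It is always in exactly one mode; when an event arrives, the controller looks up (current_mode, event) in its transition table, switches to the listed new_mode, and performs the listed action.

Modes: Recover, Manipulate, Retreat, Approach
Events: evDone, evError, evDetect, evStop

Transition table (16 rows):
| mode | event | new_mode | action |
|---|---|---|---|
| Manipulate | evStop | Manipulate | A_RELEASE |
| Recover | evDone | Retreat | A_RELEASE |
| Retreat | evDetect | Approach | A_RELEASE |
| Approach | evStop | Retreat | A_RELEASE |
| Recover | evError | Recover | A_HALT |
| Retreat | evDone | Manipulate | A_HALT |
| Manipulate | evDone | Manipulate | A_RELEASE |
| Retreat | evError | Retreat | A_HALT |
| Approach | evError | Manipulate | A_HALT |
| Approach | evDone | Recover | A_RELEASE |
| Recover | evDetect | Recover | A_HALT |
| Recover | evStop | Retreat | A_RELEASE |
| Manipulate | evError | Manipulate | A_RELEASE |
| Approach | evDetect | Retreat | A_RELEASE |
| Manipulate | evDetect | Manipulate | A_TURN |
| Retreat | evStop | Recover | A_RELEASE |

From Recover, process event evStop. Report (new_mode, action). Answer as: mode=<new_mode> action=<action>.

mode=Retreat action=A_RELEASE

current mode = Recover; filter table to that mode:
  (Recover, evDone) → (Retreat, A_RELEASE)
  (Recover, evError) → (Recover, A_HALT)
  (Recover, evDetect) → (Recover, A_HALT)
  (Recover, evStop) → (Retreat, A_RELEASE)  ← event matches
event = evStop selects (Retreat, A_RELEASE)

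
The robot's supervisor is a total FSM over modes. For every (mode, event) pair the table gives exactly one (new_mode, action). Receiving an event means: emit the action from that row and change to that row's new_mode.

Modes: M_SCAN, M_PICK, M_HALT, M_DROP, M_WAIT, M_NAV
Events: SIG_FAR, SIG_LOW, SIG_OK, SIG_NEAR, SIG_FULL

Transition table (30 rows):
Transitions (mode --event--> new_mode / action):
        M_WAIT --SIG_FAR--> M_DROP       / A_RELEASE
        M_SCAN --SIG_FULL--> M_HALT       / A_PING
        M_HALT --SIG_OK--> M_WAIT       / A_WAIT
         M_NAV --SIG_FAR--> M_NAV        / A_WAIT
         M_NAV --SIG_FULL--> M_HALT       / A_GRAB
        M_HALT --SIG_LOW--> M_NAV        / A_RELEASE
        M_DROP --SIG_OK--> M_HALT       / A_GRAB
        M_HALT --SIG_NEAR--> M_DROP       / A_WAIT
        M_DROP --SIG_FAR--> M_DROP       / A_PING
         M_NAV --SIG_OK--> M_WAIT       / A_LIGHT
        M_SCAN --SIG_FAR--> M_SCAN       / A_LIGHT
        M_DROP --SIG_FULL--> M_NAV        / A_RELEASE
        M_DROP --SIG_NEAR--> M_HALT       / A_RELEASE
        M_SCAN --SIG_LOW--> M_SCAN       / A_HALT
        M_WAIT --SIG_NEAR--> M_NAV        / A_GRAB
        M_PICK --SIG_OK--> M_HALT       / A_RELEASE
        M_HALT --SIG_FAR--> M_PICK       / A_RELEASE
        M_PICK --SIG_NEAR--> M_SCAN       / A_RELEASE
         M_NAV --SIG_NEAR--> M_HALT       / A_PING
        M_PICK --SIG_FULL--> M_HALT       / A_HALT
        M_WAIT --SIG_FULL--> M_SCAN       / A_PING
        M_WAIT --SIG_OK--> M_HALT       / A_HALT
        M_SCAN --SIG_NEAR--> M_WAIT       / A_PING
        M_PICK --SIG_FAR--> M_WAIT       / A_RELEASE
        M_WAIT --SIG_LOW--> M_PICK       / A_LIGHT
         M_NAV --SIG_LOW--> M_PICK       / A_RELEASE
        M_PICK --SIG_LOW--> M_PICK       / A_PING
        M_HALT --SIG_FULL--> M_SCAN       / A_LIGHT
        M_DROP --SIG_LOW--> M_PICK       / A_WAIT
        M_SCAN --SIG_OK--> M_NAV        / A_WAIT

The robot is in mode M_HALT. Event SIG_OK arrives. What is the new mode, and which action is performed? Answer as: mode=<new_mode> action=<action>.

mode=M_WAIT action=A_WAIT

current mode = M_HALT; filter table to that mode:
  (M_HALT, SIG_OK) → (M_WAIT, A_WAIT)  ← event matches
  (M_HALT, SIG_LOW) → (M_NAV, A_RELEASE)
  (M_HALT, SIG_NEAR) → (M_DROP, A_WAIT)
  (M_HALT, SIG_FAR) → (M_PICK, A_RELEASE)
  (M_HALT, SIG_FULL) → (M_SCAN, A_LIGHT)
event = SIG_OK selects (M_WAIT, A_WAIT)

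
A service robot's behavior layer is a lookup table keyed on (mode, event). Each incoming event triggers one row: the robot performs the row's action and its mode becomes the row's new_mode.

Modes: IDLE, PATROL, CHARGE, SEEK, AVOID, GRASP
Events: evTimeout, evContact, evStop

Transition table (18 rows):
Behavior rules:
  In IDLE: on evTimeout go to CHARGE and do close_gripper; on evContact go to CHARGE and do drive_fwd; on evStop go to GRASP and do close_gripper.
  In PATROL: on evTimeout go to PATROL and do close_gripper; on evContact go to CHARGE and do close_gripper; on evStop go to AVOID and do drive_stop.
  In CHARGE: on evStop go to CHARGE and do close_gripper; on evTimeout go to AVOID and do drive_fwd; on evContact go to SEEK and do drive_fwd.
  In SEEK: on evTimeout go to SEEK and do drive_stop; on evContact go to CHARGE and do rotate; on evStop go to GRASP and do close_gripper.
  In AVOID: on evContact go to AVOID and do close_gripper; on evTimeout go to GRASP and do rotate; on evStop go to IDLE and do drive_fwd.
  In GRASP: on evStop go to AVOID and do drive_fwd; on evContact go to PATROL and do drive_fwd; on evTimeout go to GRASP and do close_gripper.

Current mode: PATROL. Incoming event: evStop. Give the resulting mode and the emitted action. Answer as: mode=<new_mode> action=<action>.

current mode = PATROL; filter table to that mode:
  (PATROL, evTimeout) → (PATROL, close_gripper)
  (PATROL, evContact) → (CHARGE, close_gripper)
  (PATROL, evStop) → (AVOID, drive_stop)  ← event matches
event = evStop selects (AVOID, drive_stop)

mode=AVOID action=drive_stop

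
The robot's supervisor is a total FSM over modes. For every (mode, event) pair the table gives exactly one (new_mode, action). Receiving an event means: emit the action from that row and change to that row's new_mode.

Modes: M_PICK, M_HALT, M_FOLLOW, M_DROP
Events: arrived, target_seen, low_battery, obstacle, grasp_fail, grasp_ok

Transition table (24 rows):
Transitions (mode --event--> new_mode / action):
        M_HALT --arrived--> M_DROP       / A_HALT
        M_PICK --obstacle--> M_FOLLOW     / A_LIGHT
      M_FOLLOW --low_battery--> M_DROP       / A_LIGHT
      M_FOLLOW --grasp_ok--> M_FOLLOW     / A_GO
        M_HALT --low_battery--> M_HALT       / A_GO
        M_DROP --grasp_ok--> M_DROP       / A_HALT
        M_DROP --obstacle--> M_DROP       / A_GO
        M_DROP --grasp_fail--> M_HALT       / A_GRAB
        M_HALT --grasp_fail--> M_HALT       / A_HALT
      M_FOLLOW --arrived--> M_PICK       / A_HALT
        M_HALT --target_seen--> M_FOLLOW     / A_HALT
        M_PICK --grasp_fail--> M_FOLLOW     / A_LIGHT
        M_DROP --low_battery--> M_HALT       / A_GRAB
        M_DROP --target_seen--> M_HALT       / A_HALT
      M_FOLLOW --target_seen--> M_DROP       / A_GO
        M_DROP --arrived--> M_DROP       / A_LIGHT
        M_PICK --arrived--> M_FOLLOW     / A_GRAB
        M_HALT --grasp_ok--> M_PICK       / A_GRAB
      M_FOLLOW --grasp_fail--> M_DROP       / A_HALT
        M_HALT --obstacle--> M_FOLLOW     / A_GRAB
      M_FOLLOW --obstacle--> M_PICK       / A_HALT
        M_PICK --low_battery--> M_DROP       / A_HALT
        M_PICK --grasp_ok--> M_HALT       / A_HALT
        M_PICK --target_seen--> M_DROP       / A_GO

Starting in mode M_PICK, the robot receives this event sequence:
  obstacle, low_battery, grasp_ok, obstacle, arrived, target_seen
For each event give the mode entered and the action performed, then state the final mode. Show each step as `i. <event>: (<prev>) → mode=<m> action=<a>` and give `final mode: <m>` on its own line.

1. obstacle: (M_PICK) → mode=M_FOLLOW action=A_LIGHT
2. low_battery: (M_FOLLOW) → mode=M_DROP action=A_LIGHT
3. grasp_ok: (M_DROP) → mode=M_DROP action=A_HALT
4. obstacle: (M_DROP) → mode=M_DROP action=A_GO
5. arrived: (M_DROP) → mode=M_DROP action=A_LIGHT
6. target_seen: (M_DROP) → mode=M_HALT action=A_HALT

final mode: M_HALT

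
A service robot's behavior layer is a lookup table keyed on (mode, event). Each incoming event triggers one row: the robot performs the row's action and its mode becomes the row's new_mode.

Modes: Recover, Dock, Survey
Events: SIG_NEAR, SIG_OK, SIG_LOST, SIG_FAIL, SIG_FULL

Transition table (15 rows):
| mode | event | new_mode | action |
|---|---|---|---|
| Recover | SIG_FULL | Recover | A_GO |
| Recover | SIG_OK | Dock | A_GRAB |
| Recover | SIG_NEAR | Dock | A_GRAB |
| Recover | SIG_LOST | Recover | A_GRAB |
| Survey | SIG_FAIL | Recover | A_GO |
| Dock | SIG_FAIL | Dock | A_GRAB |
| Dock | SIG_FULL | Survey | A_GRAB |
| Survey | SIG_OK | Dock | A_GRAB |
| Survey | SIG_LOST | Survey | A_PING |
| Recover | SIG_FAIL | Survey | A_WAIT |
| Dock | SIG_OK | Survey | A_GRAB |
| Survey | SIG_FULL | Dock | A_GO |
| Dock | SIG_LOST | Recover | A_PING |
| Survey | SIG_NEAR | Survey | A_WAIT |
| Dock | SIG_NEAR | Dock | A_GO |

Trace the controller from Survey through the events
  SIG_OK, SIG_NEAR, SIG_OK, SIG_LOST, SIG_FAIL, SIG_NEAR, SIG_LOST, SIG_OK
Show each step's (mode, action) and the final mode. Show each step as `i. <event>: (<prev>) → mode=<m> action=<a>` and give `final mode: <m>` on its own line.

1. SIG_OK: (Survey) → mode=Dock action=A_GRAB
2. SIG_NEAR: (Dock) → mode=Dock action=A_GO
3. SIG_OK: (Dock) → mode=Survey action=A_GRAB
4. SIG_LOST: (Survey) → mode=Survey action=A_PING
5. SIG_FAIL: (Survey) → mode=Recover action=A_GO
6. SIG_NEAR: (Recover) → mode=Dock action=A_GRAB
7. SIG_LOST: (Dock) → mode=Recover action=A_PING
8. SIG_OK: (Recover) → mode=Dock action=A_GRAB

final mode: Dock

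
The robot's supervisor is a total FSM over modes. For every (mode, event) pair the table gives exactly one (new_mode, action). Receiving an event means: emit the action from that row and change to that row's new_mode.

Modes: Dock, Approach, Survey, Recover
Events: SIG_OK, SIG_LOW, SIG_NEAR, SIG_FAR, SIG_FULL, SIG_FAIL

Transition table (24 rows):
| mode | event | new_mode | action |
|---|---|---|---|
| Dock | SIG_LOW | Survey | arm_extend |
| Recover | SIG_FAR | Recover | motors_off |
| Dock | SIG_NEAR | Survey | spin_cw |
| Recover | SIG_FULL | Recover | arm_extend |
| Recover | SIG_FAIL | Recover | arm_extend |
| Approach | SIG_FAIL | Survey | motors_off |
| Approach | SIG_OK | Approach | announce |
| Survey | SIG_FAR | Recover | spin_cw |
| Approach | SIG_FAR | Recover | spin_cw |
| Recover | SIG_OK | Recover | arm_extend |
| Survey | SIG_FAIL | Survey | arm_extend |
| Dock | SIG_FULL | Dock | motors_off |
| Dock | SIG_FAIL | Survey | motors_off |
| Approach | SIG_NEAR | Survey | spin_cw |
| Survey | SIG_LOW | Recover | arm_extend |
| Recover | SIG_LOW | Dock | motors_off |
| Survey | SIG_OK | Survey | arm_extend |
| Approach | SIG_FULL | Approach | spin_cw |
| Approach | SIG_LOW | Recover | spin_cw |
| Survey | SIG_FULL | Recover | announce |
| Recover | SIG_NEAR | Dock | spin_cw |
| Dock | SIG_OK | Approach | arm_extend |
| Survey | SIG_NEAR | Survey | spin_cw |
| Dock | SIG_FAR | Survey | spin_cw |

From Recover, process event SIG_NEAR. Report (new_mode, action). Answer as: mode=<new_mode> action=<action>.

current mode = Recover; filter table to that mode:
  (Recover, SIG_FAR) → (Recover, motors_off)
  (Recover, SIG_FULL) → (Recover, arm_extend)
  (Recover, SIG_FAIL) → (Recover, arm_extend)
  (Recover, SIG_OK) → (Recover, arm_extend)
  (Recover, SIG_LOW) → (Dock, motors_off)
  (Recover, SIG_NEAR) → (Dock, spin_cw)  ← event matches
event = SIG_NEAR selects (Dock, spin_cw)

mode=Dock action=spin_cw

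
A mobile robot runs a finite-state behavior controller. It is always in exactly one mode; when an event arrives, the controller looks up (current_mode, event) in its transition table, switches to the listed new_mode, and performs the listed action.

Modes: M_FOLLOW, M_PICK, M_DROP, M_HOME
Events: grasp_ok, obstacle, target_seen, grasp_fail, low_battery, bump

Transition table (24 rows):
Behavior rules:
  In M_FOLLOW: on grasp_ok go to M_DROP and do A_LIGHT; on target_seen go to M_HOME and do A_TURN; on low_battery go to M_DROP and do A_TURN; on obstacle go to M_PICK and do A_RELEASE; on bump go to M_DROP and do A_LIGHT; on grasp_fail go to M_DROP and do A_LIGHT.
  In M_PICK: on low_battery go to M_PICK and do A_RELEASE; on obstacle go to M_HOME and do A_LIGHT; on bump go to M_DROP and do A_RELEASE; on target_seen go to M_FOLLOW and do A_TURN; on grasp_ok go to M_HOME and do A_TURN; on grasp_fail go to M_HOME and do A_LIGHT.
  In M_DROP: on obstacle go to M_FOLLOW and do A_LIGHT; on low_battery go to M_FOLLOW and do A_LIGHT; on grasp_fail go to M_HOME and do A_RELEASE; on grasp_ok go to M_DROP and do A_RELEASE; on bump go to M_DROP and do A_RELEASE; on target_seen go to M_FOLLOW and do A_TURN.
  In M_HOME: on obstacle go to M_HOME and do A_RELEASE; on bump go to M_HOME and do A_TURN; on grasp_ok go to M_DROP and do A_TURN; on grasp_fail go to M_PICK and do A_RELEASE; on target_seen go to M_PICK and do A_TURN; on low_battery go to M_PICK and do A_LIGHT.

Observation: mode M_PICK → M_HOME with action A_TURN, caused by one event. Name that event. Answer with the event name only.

try grasp_ok: (M_PICK, grasp_ok) → (M_HOME, A_TURN)  ← matches
try obstacle: (M_PICK, obstacle) → (M_HOME, A_LIGHT)
try target_seen: (M_PICK, target_seen) → (M_FOLLOW, A_TURN)
try grasp_fail: (M_PICK, grasp_fail) → (M_HOME, A_LIGHT)
try low_battery: (M_PICK, low_battery) → (M_PICK, A_RELEASE)
try bump: (M_PICK, bump) → (M_DROP, A_RELEASE)

grasp_ok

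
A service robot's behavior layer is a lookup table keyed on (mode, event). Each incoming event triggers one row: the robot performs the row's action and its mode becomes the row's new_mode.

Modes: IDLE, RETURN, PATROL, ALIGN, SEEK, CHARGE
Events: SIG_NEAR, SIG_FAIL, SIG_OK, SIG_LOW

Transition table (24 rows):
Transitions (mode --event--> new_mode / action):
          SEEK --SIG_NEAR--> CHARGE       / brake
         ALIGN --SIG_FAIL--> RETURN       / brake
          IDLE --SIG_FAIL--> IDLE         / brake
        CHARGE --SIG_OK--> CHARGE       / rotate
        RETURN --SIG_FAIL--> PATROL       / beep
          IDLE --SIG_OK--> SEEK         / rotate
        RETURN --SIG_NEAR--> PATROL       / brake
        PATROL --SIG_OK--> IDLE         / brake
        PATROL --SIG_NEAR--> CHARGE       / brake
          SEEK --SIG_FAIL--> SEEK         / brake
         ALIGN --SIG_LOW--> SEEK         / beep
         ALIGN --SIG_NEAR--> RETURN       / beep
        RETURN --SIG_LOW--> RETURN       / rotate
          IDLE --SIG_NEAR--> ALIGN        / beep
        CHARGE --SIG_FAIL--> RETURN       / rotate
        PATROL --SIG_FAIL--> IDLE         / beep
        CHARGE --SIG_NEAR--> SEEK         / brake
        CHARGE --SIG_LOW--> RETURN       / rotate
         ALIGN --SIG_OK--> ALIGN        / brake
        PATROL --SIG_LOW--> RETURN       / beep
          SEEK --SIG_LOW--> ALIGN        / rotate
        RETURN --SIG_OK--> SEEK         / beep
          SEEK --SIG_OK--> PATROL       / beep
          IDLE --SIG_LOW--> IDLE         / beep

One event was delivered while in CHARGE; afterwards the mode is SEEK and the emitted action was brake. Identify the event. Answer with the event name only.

SIG_NEAR

try SIG_NEAR: (CHARGE, SIG_NEAR) → (SEEK, brake)  ← matches
try SIG_FAIL: (CHARGE, SIG_FAIL) → (RETURN, rotate)
try SIG_OK: (CHARGE, SIG_OK) → (CHARGE, rotate)
try SIG_LOW: (CHARGE, SIG_LOW) → (RETURN, rotate)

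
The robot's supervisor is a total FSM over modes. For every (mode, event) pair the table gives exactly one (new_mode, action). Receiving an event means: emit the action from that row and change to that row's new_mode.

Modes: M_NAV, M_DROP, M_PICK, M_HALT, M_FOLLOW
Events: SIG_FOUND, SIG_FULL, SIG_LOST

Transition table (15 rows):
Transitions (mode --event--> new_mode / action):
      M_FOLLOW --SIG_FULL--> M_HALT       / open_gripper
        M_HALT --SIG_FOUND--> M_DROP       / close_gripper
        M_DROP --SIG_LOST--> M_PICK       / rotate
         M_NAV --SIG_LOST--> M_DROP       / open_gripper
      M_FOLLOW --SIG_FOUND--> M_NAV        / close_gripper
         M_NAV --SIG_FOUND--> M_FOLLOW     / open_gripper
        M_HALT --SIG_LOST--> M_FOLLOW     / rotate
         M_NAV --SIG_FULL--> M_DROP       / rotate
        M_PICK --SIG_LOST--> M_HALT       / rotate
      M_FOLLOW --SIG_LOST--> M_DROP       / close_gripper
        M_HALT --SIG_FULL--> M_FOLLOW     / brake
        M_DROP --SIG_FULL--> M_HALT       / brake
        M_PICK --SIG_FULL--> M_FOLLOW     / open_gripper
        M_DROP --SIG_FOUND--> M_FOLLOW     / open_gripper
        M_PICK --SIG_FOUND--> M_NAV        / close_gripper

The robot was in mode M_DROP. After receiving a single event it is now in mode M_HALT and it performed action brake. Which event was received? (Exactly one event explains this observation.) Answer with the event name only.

try SIG_FOUND: (M_DROP, SIG_FOUND) → (M_FOLLOW, open_gripper)
try SIG_FULL: (M_DROP, SIG_FULL) → (M_HALT, brake)  ← matches
try SIG_LOST: (M_DROP, SIG_LOST) → (M_PICK, rotate)

SIG_FULL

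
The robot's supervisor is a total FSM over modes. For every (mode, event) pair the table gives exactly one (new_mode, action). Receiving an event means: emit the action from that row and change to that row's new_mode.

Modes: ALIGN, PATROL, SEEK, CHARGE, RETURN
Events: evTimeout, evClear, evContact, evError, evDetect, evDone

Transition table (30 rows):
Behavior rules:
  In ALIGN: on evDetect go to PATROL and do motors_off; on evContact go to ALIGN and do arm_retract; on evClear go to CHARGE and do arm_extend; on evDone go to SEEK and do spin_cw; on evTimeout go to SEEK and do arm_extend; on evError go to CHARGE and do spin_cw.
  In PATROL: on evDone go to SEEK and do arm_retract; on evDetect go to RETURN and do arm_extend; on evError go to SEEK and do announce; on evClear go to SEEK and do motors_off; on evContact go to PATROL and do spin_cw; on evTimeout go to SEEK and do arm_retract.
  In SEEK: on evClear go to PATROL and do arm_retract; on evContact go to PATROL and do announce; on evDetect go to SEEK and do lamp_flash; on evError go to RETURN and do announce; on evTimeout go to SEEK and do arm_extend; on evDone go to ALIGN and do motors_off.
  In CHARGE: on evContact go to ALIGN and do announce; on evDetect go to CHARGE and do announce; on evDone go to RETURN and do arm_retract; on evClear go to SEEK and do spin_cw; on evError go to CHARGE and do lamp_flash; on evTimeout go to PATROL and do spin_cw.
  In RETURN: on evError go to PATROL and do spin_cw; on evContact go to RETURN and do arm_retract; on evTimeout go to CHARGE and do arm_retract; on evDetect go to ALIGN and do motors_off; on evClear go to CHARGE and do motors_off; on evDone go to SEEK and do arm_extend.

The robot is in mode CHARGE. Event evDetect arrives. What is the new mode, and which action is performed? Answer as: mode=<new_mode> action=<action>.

current mode = CHARGE; filter table to that mode:
  (CHARGE, evContact) → (ALIGN, announce)
  (CHARGE, evDetect) → (CHARGE, announce)  ← event matches
  (CHARGE, evDone) → (RETURN, arm_retract)
  (CHARGE, evClear) → (SEEK, spin_cw)
  (CHARGE, evError) → (CHARGE, lamp_flash)
  (CHARGE, evTimeout) → (PATROL, spin_cw)
event = evDetect selects (CHARGE, announce)

mode=CHARGE action=announce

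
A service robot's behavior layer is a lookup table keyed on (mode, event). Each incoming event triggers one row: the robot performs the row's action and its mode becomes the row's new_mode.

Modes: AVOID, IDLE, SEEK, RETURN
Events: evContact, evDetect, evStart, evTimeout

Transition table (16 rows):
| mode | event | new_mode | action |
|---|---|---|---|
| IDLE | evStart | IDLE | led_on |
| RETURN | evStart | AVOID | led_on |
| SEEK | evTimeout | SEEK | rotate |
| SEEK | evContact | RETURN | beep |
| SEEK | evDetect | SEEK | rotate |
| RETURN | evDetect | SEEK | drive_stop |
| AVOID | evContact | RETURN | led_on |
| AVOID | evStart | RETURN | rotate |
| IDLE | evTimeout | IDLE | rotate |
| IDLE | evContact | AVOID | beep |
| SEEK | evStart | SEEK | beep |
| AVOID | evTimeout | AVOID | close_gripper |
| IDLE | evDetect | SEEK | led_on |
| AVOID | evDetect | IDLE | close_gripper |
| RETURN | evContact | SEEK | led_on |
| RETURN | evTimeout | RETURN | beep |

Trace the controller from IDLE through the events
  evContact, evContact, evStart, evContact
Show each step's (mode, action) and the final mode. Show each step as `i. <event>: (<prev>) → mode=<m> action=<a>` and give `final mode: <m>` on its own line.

final mode: RETURN

1. evContact: (IDLE) → mode=AVOID action=beep
2. evContact: (AVOID) → mode=RETURN action=led_on
3. evStart: (RETURN) → mode=AVOID action=led_on
4. evContact: (AVOID) → mode=RETURN action=led_on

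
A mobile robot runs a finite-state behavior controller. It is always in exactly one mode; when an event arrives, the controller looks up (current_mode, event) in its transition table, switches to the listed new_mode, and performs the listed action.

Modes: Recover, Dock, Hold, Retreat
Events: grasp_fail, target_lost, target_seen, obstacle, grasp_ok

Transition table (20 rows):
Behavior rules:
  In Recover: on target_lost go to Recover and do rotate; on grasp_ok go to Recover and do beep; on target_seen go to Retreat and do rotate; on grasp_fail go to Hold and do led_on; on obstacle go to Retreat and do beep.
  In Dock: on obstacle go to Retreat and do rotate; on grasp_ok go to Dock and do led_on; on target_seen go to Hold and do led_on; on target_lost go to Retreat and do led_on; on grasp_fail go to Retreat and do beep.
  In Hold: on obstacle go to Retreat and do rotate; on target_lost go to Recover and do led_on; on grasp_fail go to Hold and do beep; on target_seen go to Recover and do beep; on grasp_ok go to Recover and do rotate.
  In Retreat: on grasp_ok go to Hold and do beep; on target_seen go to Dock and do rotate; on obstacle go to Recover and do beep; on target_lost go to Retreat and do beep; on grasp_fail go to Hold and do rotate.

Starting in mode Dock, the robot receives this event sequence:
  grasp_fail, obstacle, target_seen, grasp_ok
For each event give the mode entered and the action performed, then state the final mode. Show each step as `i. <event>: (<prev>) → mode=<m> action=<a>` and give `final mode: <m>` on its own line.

1. grasp_fail: (Dock) → mode=Retreat action=beep
2. obstacle: (Retreat) → mode=Recover action=beep
3. target_seen: (Recover) → mode=Retreat action=rotate
4. grasp_ok: (Retreat) → mode=Hold action=beep

final mode: Hold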